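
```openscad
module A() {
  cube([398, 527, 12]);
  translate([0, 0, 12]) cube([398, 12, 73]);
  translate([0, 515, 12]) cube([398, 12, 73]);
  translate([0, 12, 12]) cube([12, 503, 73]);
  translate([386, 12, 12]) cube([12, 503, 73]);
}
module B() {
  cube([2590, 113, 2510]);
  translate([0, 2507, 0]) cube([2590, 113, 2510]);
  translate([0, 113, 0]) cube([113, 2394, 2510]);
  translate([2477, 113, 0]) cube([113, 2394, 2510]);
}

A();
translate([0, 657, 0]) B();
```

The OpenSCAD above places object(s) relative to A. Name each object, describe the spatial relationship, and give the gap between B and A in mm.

A is an open box. B is a house frame. The house frame is on the floor beside the open box on its +y side. The gap between the house frame and the open box is 130 mm.

The house frame's nearest face is 130 mm from the open box's +y face.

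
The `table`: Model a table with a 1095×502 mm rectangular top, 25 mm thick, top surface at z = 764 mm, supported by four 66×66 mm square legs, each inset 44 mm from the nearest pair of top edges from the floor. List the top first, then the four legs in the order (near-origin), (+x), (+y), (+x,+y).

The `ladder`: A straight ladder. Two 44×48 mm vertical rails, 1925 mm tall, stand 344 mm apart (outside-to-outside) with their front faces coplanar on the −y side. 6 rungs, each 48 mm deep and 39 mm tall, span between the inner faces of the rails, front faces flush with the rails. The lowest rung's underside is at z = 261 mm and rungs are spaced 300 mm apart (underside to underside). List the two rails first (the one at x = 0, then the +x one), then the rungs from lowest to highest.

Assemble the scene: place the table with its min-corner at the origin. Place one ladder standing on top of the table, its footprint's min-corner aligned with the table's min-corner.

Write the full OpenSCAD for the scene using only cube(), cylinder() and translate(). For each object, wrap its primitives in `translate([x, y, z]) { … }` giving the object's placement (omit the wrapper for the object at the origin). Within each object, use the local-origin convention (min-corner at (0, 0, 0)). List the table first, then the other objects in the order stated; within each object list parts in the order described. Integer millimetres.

translate([0, 0, 739]) cube([1095, 502, 25]);
translate([44, 44, 0]) cube([66, 66, 739]);
translate([985, 44, 0]) cube([66, 66, 739]);
translate([44, 392, 0]) cube([66, 66, 739]);
translate([985, 392, 0]) cube([66, 66, 739]);
translate([0, 0, 764]) {
  cube([44, 48, 1925]);
  translate([300, 0, 0]) cube([44, 48, 1925]);
  translate([44, 0, 261]) cube([256, 48, 39]);
  translate([44, 0, 561]) cube([256, 48, 39]);
  translate([44, 0, 861]) cube([256, 48, 39]);
  translate([44, 0, 1161]) cube([256, 48, 39]);
  translate([44, 0, 1461]) cube([256, 48, 39]);
  translate([44, 0, 1761]) cube([256, 48, 39]);
}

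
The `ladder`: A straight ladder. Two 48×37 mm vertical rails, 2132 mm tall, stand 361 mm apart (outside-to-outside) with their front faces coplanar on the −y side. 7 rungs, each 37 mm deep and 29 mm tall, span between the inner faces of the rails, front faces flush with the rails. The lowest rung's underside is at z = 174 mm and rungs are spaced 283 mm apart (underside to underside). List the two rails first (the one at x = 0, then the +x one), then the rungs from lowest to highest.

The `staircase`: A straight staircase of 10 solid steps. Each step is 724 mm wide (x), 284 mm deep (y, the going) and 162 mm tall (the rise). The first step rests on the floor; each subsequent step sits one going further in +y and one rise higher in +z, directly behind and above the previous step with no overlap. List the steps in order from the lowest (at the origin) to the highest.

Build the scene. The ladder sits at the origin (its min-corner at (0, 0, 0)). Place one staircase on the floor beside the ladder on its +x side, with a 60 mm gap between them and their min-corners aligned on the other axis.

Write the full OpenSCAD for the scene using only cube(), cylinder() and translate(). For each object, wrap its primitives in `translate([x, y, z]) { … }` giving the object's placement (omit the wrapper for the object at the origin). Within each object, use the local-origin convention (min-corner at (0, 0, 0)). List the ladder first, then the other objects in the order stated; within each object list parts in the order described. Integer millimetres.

cube([48, 37, 2132]);
translate([313, 0, 0]) cube([48, 37, 2132]);
translate([48, 0, 174]) cube([265, 37, 29]);
translate([48, 0, 457]) cube([265, 37, 29]);
translate([48, 0, 740]) cube([265, 37, 29]);
translate([48, 0, 1023]) cube([265, 37, 29]);
translate([48, 0, 1306]) cube([265, 37, 29]);
translate([48, 0, 1589]) cube([265, 37, 29]);
translate([48, 0, 1872]) cube([265, 37, 29]);
translate([421, 0, 0]) {
  cube([724, 284, 162]);
  translate([0, 284, 162]) cube([724, 284, 162]);
  translate([0, 568, 324]) cube([724, 284, 162]);
  translate([0, 852, 486]) cube([724, 284, 162]);
  translate([0, 1136, 648]) cube([724, 284, 162]);
  translate([0, 1420, 810]) cube([724, 284, 162]);
  translate([0, 1704, 972]) cube([724, 284, 162]);
  translate([0, 1988, 1134]) cube([724, 284, 162]);
  translate([0, 2272, 1296]) cube([724, 284, 162]);
  translate([0, 2556, 1458]) cube([724, 284, 162]);
}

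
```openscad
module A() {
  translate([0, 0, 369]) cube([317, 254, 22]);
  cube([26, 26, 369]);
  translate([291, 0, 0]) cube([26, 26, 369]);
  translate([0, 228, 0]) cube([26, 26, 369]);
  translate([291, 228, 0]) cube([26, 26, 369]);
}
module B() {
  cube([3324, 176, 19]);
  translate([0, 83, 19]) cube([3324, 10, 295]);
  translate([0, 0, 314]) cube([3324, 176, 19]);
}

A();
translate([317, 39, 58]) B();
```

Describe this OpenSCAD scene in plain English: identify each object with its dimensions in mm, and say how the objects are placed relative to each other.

A is a four-legged stool. The seat is 317×254 mm, 22 mm thick, top at z = 391 mm. It stands on four square legs, each 26×26 mm in cross-section, from z = 0 to the seat underside, each flush with a corner of the seat.

B is an I-beam lying along x, 3324 mm long. Overall section height 333 mm. Two flanges 176 mm wide (y) and 19 mm thick, one on the floor and one at the top; a web 10 mm thick runs between them, centred on the flange width.

The I-beam is beside the stool with their tops flush at z = 391.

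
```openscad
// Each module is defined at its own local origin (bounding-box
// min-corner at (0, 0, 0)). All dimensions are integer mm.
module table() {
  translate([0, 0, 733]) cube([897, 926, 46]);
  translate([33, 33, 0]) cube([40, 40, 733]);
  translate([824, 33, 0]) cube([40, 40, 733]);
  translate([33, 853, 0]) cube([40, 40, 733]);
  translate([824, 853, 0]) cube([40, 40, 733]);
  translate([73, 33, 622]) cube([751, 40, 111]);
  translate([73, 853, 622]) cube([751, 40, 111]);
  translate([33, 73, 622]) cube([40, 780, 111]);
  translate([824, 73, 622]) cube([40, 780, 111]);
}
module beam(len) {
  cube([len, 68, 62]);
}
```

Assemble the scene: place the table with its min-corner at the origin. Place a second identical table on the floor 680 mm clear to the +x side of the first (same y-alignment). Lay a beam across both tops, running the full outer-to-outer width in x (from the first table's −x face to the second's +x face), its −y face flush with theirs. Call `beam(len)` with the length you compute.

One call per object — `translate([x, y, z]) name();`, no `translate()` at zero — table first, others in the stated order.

table();
translate([1577, 0, 0]) table();
translate([0, 0, 779]) beam(2474);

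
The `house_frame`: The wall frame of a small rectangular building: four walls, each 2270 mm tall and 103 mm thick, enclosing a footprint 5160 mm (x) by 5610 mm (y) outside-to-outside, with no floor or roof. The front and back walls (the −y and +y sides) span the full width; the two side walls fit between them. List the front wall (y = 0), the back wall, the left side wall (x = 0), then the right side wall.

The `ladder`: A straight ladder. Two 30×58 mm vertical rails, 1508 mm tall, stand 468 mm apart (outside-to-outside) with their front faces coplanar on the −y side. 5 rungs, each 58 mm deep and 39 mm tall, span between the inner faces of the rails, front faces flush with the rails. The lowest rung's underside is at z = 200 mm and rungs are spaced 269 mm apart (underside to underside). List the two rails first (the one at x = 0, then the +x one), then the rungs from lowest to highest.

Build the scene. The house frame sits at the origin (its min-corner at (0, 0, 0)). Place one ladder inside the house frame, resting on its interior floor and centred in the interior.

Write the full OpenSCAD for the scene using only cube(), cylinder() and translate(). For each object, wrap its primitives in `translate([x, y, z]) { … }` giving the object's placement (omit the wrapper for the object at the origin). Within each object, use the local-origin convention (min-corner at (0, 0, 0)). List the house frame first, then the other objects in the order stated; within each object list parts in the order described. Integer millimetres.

cube([5160, 103, 2270]);
translate([0, 5507, 0]) cube([5160, 103, 2270]);
translate([0, 103, 0]) cube([103, 5404, 2270]);
translate([5057, 103, 0]) cube([103, 5404, 2270]);
translate([2346, 2776, 0]) {
  cube([30, 58, 1508]);
  translate([438, 0, 0]) cube([30, 58, 1508]);
  translate([30, 0, 200]) cube([408, 58, 39]);
  translate([30, 0, 469]) cube([408, 58, 39]);
  translate([30, 0, 738]) cube([408, 58, 39]);
  translate([30, 0, 1007]) cube([408, 58, 39]);
  translate([30, 0, 1276]) cube([408, 58, 39]);
}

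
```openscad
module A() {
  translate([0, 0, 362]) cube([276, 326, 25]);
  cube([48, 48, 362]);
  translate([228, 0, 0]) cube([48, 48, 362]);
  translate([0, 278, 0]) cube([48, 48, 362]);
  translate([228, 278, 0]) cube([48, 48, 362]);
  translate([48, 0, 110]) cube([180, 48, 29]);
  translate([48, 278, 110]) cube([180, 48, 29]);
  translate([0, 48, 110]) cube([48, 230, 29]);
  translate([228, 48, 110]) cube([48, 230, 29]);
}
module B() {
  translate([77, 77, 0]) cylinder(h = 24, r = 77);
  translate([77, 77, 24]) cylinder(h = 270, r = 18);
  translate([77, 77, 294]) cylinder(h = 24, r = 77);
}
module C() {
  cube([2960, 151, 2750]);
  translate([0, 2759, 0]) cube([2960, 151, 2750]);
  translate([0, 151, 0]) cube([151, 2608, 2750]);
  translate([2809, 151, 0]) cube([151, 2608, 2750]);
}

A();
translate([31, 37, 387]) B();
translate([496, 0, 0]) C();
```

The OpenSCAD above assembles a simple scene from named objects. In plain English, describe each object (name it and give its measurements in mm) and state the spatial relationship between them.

A is a four-legged stool. The seat is 276×326 mm, 25 mm thick, top at z = 387 mm. It stands on four square legs, each 48×48 mm in cross-section, from z = 0 to the seat underside, each flush with a corner of the seat. Four stretchers, 48 mm wide and 29 mm tall, connect adjacent legs with their undersides at z = 110 mm, each running between the inner faces of the legs it joins and aligned with the legs' outer faces on the other axis.

B is a spool: two coaxial disc flanges of radius 77 mm and thickness 24 mm, joined by a core cylinder of radius 18 mm and height 270 mm. The lower flange rests on z = 0 and the three cylinders share a vertical axis.

C is the wall frame of a small rectangular building: four walls, each 2750 mm tall and 151 mm thick, enclosing a footprint 2960 mm (x) by 2910 mm (y) outside-to-outside, with no floor or roof. The front and back walls (the −y and +y sides) span the full width; the two side walls fit between them.

The spool is on top of the stool. The house frame is on the floor beside the stool on its +x side.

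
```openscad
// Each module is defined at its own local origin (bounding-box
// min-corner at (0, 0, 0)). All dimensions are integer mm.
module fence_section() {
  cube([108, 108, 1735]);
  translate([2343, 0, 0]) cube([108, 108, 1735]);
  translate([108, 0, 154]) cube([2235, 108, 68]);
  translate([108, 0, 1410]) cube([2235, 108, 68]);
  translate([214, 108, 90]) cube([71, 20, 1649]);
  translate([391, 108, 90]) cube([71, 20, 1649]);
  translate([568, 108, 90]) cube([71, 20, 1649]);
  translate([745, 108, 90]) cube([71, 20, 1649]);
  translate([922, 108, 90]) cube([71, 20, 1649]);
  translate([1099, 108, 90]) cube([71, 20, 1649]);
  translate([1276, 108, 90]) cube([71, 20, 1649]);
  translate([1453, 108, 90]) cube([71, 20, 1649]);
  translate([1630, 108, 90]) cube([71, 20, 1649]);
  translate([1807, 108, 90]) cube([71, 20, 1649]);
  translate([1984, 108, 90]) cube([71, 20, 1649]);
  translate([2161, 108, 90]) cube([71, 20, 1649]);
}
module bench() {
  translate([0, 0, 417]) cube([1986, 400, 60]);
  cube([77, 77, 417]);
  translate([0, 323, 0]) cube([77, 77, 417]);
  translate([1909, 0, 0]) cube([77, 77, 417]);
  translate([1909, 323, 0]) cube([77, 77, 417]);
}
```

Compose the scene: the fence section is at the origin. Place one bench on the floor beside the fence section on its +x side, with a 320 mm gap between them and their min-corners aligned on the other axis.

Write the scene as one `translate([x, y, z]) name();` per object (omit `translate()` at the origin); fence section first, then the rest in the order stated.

fence_section();
translate([2771, 0, 0]) bench();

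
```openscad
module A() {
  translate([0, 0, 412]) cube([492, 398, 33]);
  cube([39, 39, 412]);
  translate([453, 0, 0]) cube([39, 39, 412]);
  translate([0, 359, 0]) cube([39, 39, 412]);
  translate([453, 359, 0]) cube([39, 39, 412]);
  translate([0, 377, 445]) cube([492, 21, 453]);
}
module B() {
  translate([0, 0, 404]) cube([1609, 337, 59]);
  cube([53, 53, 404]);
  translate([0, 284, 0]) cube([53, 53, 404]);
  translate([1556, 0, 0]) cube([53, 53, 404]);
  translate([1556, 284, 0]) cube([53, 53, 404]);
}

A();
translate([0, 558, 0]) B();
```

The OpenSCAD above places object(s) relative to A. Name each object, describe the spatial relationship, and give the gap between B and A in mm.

A is a chair. B is a bench. The bench is on the floor beside the chair on its +y side. The gap between the bench and the chair is 160 mm.

The bench's nearest face is 160 mm from the chair's +y face.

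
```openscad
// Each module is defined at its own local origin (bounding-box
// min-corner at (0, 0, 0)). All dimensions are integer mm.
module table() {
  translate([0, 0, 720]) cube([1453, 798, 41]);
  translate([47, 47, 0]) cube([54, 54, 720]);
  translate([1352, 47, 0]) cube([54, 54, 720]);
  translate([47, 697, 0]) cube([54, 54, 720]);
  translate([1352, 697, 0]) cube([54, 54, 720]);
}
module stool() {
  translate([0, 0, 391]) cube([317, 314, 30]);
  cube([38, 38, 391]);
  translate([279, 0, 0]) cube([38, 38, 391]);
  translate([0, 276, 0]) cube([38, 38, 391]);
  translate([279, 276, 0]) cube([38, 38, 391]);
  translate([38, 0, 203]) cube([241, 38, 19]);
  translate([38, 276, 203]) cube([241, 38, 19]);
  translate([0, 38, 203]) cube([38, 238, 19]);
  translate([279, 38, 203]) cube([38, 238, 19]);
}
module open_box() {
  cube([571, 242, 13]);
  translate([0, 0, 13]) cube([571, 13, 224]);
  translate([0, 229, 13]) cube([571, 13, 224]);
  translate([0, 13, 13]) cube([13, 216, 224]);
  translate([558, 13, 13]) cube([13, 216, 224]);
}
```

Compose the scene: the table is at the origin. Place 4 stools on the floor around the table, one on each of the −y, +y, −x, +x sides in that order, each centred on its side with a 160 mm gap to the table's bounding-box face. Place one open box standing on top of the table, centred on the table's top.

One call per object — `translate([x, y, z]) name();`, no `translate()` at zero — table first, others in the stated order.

table();
translate([568, -474, 0]) stool();
translate([568, 958, 0]) stool();
translate([-477, 242, 0]) stool();
translate([1613, 242, 0]) stool();
translate([441, 278, 761]) open_box();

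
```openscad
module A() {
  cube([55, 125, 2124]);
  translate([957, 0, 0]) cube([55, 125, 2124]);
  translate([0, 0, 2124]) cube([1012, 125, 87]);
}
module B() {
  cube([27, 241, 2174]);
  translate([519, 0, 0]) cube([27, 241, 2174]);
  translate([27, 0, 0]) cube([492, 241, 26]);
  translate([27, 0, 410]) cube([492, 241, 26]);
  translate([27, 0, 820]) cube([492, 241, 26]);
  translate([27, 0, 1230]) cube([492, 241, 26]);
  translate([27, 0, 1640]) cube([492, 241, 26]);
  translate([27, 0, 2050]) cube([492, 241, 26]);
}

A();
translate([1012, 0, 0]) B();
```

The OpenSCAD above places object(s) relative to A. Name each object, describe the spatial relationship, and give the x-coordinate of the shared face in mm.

A is a door frame. B is a bookshelf. The bookshelf is against the door frame's +x side, with their −y faces flush. The x-coordinate of the shared face is 1012 mm.

The door frame's +x face and the bookshelf's −x face are both at x = 1012 mm.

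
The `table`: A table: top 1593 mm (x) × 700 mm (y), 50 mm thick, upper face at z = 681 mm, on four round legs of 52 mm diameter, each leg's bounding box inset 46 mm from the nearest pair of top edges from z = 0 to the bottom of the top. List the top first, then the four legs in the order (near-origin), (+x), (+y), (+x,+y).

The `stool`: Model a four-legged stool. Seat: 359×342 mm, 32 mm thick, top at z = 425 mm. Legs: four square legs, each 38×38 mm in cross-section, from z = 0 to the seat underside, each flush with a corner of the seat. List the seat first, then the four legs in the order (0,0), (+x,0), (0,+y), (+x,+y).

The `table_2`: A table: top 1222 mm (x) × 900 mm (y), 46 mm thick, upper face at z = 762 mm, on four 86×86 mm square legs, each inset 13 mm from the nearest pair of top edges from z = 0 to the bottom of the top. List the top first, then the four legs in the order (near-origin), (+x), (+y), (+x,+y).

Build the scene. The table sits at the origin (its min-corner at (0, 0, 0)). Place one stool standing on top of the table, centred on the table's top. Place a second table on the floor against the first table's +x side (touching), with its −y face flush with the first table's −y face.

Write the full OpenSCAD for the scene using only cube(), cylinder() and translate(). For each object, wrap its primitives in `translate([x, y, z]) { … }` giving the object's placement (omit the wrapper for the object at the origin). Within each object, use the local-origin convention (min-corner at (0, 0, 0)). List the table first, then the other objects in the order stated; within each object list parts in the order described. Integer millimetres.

translate([0, 0, 631]) cube([1593, 700, 50]);
translate([72, 72, 0]) cylinder(h = 631, r = 26);
translate([1521, 72, 0]) cylinder(h = 631, r = 26);
translate([72, 628, 0]) cylinder(h = 631, r = 26);
translate([1521, 628, 0]) cylinder(h = 631, r = 26);
translate([617, 179, 681]) {
  translate([0, 0, 393]) cube([359, 342, 32]);
  cube([38, 38, 393]);
  translate([321, 0, 0]) cube([38, 38, 393]);
  translate([0, 304, 0]) cube([38, 38, 393]);
  translate([321, 304, 0]) cube([38, 38, 393]);
}
translate([1593, 0, 0]) {
  translate([0, 0, 716]) cube([1222, 900, 46]);
  translate([13, 13, 0]) cube([86, 86, 716]);
  translate([1123, 13, 0]) cube([86, 86, 716]);
  translate([13, 801, 0]) cube([86, 86, 716]);
  translate([1123, 801, 0]) cube([86, 86, 716]);
}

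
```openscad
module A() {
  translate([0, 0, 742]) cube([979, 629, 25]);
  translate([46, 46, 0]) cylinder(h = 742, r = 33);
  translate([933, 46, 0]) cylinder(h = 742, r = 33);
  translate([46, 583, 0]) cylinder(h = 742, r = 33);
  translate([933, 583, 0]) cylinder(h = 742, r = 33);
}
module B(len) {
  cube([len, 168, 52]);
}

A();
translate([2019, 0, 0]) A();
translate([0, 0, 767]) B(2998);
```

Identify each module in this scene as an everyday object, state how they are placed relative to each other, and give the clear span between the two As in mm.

A is a table. B is a beam. A beam spans the tops of two tables. The clear span between the two tables is 1040 mm.

Second table starts at x = 2019; first ends at x = 979; clear span = 2019 − 979 = 1040 mm.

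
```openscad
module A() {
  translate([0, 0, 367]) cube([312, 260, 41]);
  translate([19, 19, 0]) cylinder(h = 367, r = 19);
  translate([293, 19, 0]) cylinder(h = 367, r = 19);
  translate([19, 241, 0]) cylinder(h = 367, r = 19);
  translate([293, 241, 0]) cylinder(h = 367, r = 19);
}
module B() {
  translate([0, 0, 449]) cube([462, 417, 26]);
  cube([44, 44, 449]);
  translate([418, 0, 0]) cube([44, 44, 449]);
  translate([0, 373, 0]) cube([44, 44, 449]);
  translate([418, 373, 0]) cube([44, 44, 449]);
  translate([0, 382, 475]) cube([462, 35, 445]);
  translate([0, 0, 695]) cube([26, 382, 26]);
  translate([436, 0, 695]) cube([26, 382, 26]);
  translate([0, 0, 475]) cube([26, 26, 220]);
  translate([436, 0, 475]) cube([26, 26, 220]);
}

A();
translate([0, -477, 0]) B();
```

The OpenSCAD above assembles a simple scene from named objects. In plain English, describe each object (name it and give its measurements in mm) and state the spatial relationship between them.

A is a four-legged stool. The seat is 312×260 mm, 41 mm thick, top at z = 408 mm. It stands on four round legs, each 38 mm in diameter, from z = 0 to the seat underside, each leg's axis is inset half a diameter from the nearest pair of seat edges (so the leg's bounding box is flush with the corner).

B is a chair. The seat is a 462×417×26 mm slab with its top at z = 475 mm, on four 44×44 mm corner legs (flush with the seat edges, standing on z = 0). A flat backrest 35 mm thick, 445 mm tall, spans the full seat width and rises from the seat top along its +y edge, rear face flush with the rear of the seat. Two armrests of 26×26 mm section run along each side from the seat's front edge to the front of the backrest, top faces 246 mm above the seat top and outer faces flush with the seat's x-edges; a 26×26 mm post under the front of each armrest stands on the seat at the front corner.

The chair is on the floor beside the stool on its −y side.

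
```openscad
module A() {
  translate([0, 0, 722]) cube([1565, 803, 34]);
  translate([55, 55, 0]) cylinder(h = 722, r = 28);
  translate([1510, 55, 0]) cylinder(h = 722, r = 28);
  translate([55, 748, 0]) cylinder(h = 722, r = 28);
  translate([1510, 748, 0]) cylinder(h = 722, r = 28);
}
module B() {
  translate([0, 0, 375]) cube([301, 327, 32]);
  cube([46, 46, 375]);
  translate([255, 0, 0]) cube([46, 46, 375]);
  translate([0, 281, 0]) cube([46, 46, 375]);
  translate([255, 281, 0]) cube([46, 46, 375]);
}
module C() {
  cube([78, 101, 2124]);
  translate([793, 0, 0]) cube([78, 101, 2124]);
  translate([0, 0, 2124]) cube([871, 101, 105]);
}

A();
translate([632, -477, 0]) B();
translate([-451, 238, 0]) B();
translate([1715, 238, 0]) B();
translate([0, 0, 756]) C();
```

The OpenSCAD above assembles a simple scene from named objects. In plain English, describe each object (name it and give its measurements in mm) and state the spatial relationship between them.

A is a table: top 1565 mm (x) × 803 mm (y), 34 mm thick, upper face at z = 756 mm, on four round legs of 56 mm diameter, each leg's bounding box inset 27 mm from the nearest pair of top edges, running from z = 0 to the bottom of the top.

B is a four-legged stool. The seat is 301×327 mm, 32 mm thick, top at z = 407 mm. It stands on four square legs, each 46×46 mm in cross-section, from z = 0 to the seat underside, each flush with a corner of the seat.

C is a rectangular door frame: two vertical jambs of 78×101 mm section, 2124 mm tall, with a clear opening 715 mm wide between their inner faces. A header 105 mm tall and 101 mm deep lies on top of the jambs and spans the full outside width.

Three stools sit around the table at the −y, −x, +x sides. The door frame is on top of the table.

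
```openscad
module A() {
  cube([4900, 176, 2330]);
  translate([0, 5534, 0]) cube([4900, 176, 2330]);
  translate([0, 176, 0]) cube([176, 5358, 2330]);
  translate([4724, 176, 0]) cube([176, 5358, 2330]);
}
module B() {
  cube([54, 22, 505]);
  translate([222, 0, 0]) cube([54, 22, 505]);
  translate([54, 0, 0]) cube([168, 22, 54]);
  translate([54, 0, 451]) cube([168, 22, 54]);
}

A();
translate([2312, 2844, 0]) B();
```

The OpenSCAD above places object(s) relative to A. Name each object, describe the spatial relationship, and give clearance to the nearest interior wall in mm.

Clearances: x = 2136, y = 2668; minimum 2136 mm.

A is a house frame. B is a picture frame. The picture frame sits inside the house frame, centred. The clearance to the nearest interior wall is 2136 mm.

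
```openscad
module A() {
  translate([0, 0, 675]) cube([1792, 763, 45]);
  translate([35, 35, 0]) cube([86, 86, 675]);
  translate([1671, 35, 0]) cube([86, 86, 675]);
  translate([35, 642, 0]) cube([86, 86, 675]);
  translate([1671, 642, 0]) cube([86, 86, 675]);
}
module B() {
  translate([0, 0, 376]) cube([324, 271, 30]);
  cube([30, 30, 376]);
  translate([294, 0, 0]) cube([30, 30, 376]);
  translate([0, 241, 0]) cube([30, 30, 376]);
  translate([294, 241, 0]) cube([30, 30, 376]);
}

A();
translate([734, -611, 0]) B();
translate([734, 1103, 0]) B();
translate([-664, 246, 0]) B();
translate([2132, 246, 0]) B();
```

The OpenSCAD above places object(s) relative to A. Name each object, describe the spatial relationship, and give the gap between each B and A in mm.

Each stool's nearest face is 340 mm from the table's bounding box.

A is a table. B is a stool. Four stools sit around the table at the −y, +y, −x, +x sides. The gap between each stool and the table is 340 mm.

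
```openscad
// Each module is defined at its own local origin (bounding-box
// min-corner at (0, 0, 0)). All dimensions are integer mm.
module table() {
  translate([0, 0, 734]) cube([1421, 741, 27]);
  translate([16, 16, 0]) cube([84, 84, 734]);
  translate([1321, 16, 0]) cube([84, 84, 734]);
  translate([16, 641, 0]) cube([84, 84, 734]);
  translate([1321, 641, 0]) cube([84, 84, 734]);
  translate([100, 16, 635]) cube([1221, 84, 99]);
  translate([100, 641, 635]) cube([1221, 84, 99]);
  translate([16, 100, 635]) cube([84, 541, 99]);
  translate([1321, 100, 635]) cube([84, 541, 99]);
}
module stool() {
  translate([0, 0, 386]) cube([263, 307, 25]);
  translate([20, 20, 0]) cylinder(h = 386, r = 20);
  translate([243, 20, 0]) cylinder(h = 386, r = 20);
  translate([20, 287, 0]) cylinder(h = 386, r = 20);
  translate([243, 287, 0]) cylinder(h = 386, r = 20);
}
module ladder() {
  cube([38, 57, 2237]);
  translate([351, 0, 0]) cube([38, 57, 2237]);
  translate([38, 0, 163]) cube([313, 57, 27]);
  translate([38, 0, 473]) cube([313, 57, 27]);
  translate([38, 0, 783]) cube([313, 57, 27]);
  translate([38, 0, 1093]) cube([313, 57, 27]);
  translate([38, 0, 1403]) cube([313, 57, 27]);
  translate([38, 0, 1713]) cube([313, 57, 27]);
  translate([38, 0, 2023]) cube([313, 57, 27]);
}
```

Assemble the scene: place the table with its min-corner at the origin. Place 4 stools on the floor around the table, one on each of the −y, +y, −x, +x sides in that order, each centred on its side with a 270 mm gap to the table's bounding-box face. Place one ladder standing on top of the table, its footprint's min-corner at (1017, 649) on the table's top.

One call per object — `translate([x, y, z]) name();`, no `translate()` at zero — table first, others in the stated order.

table();
translate([579, -577, 0]) stool();
translate([579, 1011, 0]) stool();
translate([-533, 217, 0]) stool();
translate([1691, 217, 0]) stool();
translate([1017, 649, 761]) ladder();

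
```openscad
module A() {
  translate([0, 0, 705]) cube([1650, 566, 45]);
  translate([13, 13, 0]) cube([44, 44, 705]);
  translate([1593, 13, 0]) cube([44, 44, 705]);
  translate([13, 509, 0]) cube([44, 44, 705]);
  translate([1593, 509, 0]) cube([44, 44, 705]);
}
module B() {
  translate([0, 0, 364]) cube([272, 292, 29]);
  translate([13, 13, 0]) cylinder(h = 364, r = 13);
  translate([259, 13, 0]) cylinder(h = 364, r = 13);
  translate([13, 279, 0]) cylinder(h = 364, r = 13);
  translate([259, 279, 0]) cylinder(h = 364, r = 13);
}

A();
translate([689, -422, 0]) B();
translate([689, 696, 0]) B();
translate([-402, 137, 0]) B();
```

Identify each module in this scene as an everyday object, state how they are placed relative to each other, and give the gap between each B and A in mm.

Each stool's nearest face is 130 mm from the table's bounding box.

A is a table. B is a stool. Three stools sit around the table at the −y, +y, −x sides. The gap between each stool and the table is 130 mm.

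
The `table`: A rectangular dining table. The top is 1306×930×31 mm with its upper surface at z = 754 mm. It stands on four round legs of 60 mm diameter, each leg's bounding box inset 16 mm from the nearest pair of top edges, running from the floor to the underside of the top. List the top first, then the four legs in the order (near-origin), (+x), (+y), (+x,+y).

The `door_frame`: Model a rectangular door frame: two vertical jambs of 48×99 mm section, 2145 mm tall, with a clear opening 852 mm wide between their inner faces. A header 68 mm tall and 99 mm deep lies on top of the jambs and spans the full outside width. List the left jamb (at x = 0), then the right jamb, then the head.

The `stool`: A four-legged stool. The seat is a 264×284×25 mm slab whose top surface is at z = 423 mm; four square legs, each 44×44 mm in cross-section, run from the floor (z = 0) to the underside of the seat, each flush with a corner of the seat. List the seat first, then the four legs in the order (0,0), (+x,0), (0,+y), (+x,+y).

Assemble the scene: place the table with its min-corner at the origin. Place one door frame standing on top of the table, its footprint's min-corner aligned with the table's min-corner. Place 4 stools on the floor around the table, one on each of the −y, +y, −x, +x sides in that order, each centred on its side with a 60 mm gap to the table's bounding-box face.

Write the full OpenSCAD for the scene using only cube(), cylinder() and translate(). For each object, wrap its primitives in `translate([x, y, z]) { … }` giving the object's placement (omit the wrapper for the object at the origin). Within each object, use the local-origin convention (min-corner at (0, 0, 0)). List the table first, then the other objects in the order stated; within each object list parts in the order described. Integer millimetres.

translate([0, 0, 723]) cube([1306, 930, 31]);
translate([46, 46, 0]) cylinder(h = 723, r = 30);
translate([1260, 46, 0]) cylinder(h = 723, r = 30);
translate([46, 884, 0]) cylinder(h = 723, r = 30);
translate([1260, 884, 0]) cylinder(h = 723, r = 30);
translate([0, 0, 754]) {
  cube([48, 99, 2145]);
  translate([900, 0, 0]) cube([48, 99, 2145]);
  translate([0, 0, 2145]) cube([948, 99, 68]);
}
translate([521, -344, 0]) {
  translate([0, 0, 398]) cube([264, 284, 25]);
  cube([44, 44, 398]);
  translate([220, 0, 0]) cube([44, 44, 398]);
  translate([0, 240, 0]) cube([44, 44, 398]);
  translate([220, 240, 0]) cube([44, 44, 398]);
}
translate([521, 990, 0]) {
  translate([0, 0, 398]) cube([264, 284, 25]);
  cube([44, 44, 398]);
  translate([220, 0, 0]) cube([44, 44, 398]);
  translate([0, 240, 0]) cube([44, 44, 398]);
  translate([220, 240, 0]) cube([44, 44, 398]);
}
translate([-324, 323, 0]) {
  translate([0, 0, 398]) cube([264, 284, 25]);
  cube([44, 44, 398]);
  translate([220, 0, 0]) cube([44, 44, 398]);
  translate([0, 240, 0]) cube([44, 44, 398]);
  translate([220, 240, 0]) cube([44, 44, 398]);
}
translate([1366, 323, 0]) {
  translate([0, 0, 398]) cube([264, 284, 25]);
  cube([44, 44, 398]);
  translate([220, 0, 0]) cube([44, 44, 398]);
  translate([0, 240, 0]) cube([44, 44, 398]);
  translate([220, 240, 0]) cube([44, 44, 398]);
}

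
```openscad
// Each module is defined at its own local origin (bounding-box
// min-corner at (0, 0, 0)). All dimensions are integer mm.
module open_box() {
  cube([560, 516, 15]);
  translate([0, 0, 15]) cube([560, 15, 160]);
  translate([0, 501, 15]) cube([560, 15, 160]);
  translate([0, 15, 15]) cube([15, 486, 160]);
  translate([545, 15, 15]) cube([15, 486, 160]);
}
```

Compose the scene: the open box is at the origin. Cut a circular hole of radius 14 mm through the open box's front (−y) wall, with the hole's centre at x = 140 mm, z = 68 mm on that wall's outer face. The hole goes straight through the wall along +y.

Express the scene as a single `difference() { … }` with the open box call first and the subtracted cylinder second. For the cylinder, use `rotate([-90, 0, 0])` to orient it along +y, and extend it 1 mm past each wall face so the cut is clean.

difference() {
  open_box();
  translate([140, -1, 68]) rotate([-90, 0, 0]) cylinder(h = 17, r = 14);
}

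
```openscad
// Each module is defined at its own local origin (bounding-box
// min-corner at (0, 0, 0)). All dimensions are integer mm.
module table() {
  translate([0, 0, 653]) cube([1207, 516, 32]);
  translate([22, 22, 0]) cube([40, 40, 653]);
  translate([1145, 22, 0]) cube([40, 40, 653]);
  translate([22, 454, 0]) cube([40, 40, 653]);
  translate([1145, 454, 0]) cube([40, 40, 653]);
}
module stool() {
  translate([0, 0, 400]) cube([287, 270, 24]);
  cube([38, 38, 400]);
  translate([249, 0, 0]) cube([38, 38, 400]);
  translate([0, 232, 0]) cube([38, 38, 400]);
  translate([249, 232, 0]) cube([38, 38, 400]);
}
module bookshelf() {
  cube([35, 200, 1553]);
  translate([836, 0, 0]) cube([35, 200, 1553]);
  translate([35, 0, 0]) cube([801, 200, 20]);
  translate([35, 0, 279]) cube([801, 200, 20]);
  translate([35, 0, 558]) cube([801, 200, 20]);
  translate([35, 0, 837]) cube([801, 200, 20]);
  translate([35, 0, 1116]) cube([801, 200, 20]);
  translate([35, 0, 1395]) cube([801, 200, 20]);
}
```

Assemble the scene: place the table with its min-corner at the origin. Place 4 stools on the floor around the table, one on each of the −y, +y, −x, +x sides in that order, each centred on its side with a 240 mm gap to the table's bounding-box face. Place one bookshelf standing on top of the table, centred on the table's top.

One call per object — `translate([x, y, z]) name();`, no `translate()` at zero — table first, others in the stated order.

table();
translate([460, -510, 0]) stool();
translate([460, 756, 0]) stool();
translate([-527, 123, 0]) stool();
translate([1447, 123, 0]) stool();
translate([168, 158, 685]) bookshelf();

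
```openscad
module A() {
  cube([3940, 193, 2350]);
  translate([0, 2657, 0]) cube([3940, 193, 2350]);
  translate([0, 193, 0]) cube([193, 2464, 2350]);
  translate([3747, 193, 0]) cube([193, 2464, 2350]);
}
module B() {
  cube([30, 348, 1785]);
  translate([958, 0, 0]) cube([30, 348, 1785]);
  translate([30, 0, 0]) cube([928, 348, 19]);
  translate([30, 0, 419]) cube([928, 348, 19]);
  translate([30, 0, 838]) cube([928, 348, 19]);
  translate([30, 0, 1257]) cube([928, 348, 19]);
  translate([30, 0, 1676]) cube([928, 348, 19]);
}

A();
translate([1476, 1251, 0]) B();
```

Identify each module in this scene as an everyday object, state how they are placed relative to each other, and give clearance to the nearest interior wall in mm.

A is a house frame. B is a bookshelf. The bookshelf sits inside the house frame, centred. The clearance to the nearest interior wall is 1058 mm.

Clearances: x = 1283, y = 1058; minimum 1058 mm.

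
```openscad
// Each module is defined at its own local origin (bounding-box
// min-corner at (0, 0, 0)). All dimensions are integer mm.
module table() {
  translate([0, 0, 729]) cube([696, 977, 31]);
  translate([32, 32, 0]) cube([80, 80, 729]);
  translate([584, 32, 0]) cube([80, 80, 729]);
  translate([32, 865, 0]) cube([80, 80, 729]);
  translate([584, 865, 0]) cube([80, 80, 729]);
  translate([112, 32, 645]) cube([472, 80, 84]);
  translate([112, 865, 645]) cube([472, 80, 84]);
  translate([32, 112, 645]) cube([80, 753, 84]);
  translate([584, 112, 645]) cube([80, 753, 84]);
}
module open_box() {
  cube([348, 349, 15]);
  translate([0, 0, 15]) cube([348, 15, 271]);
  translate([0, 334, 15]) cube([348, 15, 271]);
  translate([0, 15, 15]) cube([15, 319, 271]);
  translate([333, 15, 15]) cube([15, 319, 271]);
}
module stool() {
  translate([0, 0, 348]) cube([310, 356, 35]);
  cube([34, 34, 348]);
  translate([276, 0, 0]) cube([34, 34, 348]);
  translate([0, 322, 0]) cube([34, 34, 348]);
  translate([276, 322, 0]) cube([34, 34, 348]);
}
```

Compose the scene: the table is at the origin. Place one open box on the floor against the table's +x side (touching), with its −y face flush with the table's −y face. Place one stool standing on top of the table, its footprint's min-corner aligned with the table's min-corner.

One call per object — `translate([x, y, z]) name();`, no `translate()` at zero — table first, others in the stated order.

table();
translate([696, 0, 0]) open_box();
translate([0, 0, 760]) stool();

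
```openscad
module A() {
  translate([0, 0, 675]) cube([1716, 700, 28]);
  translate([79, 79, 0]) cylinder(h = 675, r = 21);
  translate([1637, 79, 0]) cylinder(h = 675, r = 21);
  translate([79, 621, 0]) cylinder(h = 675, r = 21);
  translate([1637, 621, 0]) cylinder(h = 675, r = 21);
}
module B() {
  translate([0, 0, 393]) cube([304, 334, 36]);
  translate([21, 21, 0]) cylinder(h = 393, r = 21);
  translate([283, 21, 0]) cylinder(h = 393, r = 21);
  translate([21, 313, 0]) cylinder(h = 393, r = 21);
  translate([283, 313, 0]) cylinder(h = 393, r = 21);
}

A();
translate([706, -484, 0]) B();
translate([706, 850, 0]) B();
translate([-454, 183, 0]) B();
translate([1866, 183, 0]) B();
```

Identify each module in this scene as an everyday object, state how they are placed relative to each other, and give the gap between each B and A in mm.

A is a table. B is a stool. Four stools sit around the table at the −y, +y, −x, +x sides. The gap between each stool and the table is 150 mm.

Each stool's nearest face is 150 mm from the table's bounding box.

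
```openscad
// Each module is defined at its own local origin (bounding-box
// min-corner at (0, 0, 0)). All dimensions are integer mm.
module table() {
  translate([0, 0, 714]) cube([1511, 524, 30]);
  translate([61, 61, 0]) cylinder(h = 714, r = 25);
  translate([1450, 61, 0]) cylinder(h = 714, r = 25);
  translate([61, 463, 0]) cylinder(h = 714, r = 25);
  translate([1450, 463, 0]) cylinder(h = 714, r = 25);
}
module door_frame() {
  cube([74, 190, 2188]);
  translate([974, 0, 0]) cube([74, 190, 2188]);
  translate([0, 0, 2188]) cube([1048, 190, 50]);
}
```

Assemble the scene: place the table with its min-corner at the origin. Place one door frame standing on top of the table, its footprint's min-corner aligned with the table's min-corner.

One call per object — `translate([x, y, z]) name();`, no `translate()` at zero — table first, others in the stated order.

table();
translate([0, 0, 744]) door_frame();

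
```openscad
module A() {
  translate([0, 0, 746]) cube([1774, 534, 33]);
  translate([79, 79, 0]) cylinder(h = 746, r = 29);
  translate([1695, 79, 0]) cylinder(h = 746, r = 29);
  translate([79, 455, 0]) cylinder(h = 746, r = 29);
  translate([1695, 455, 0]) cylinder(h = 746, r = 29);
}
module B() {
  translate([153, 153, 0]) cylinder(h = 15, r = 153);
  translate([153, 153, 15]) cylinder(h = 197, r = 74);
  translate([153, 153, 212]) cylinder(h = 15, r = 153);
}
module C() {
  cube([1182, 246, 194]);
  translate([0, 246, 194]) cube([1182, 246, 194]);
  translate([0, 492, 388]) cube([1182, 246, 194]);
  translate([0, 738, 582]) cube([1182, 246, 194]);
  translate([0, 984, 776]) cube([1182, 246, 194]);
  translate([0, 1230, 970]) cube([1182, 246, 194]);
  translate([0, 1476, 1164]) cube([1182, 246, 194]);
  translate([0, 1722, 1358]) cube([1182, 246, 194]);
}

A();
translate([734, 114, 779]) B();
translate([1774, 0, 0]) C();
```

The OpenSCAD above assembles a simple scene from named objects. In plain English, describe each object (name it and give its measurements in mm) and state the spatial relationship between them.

A is a table with a 1774×534 mm rectangular top, 33 mm thick, top surface at z = 779 mm, supported by four round legs of 58 mm diameter, each leg's bounding box inset 50 mm from the nearest pair of top edges, running from the floor.

B is a spool: two coaxial disc flanges of radius 153 mm and thickness 15 mm, joined by a core cylinder of radius 74 mm and height 197 mm. The lower flange rests on z = 0 and the three cylinders share a vertical axis.

C is a straight staircase of 8 solid steps. Each step is 1182 mm wide (x), 246 mm deep (y, the going) and 194 mm tall (the rise). The first step rests on the floor; each subsequent step sits one going further in +y and one rise higher in +z, directly behind and above the previous step with no overlap.

The spool is on top of the table, centred. The staircase is against the table's +x side, with their −y faces flush.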